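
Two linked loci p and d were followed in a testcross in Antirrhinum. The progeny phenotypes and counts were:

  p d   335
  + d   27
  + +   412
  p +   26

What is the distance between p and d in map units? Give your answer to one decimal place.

The two most frequent classes, + + (412) and p d (335), are the parental types, so the F1 was + + / p d.
The recombinant classes are + d and p +: 27 + 26 = 53.
Recombination frequency = 53/800 = 0.0663 ≈ 6.6%, i.e. 6.6 map units.

6.6 map units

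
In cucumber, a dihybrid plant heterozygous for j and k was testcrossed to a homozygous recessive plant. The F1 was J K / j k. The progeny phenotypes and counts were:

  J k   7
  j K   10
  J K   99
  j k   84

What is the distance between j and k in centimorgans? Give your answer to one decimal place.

8.5 centimorgans

The recombinant classes are J k and j K: 7 + 10 = 17.
Recombination frequency = 17/200 = 0.0850 ≈ 8.5%, i.e. 8.5 centimorgans.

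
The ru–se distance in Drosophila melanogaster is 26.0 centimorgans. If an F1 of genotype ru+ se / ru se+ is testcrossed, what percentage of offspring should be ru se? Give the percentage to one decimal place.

A map distance of 26.0 centimorgans corresponds to a recombination frequency of 0.260.
The F1 is ru+ se / ru se+, so ru se is a recombinant gamete class with expected frequency r/2 = 0.260/2 = 0.1300.
That is 0.1300 = 13.0% of the progeny.

13.0%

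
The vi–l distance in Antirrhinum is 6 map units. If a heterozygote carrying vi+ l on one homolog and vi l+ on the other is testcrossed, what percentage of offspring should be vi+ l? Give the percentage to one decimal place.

A map distance of 6 map units corresponds to a recombination frequency of 0.060.
The F1 is vi+ l / vi l+, so vi+ l is a parental gamete class with expected frequency (1 − r)/2 = 0.940/2 = 0.4700.
That is 0.4700 = 47.0% of the progeny.

47.0%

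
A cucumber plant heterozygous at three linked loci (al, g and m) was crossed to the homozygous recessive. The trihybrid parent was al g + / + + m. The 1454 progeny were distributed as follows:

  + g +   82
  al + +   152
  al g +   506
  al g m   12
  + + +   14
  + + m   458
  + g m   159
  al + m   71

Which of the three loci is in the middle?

The two rarest classes, al g m and + + +, are the double crossovers. Comparing them with the parentals, only the m allele has switched, so m is the middle locus and the order is al – m – g.

m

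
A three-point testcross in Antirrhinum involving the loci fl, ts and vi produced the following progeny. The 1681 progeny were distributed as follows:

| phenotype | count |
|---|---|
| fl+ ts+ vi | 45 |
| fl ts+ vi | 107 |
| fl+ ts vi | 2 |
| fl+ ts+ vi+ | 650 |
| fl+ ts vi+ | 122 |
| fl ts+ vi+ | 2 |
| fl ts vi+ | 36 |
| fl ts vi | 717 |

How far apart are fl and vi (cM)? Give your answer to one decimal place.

5.1 cM

The two most frequent reciprocal classes, fl ts vi and fl+ ts+ vi+, are the parental types, so the F1 was fl ts vi / fl+ ts+ vi+.
The two rarest classes, fl+ ts vi and fl ts+ vi+, are the double crossovers. Comparing them with the parentals, only the fl allele has switched, so fl is the middle locus and the order is ts – fl – vi.
Crossovers in the fl–vi interval produce the single-crossover classes fl ts vi+ and fl+ ts+ vi (36 + 45 = 81) plus the double crossovers (4).
RF(fl–vi) = (81 + 4) / 1681 = 85/1681 = 0.0506 → 5.1 cM.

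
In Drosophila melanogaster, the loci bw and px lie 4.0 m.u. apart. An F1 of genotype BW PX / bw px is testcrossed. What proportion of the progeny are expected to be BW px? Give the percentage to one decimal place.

2.0%

A map distance of 4.0 m.u. corresponds to a recombination frequency of 0.040.
The F1 is BW PX / bw px, so BW px is a recombinant gamete class with expected frequency r/2 = 0.040/2 = 0.0200.
That is 0.0200 = 2.0% of the progeny.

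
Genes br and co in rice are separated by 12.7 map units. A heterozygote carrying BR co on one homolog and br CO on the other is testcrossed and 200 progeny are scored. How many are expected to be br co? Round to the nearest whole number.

A map distance of 12.7 map units corresponds to a recombination frequency of 0.127.
The F1 is BR co / br CO, so br co is a recombinant gamete class with expected frequency r/2 = 0.127/2 = 0.0635.
Expected number = 0.0635 × 200 = 12.70 ≈ 13.

13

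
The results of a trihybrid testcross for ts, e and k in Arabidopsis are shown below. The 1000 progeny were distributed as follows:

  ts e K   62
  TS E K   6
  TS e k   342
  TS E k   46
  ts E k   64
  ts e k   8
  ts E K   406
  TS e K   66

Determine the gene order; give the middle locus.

ts

The two most frequent reciprocal classes, TS e k and ts E K, are the parental types, so the F1 was TS e k / ts E K.
The two rarest classes, ts e k and TS E K, are the double crossovers. Comparing them with the parentals, only the ts allele has switched, so ts is the middle locus and the order is k – ts – e.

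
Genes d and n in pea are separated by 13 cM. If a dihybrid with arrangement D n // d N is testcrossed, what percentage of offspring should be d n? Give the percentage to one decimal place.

A map distance of 13 cM corresponds to a recombination frequency of 0.130.
The F1 is D n / d N, so d n is a recombinant gamete class with expected frequency r/2 = 0.130/2 = 0.0650.
That is 0.0650 = 6.5% of the progeny.

6.5%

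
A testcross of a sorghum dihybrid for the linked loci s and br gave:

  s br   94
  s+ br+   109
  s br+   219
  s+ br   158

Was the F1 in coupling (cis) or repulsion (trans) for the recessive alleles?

trans

The two most frequent classes are s+ br (158) and s br+ (219); these are the parental (non-recombinant) types.
So the F1 carried s+ br on one chromosome and s br+ on the other — the recessive alleles are on opposite chromosomes (trans / repulsion).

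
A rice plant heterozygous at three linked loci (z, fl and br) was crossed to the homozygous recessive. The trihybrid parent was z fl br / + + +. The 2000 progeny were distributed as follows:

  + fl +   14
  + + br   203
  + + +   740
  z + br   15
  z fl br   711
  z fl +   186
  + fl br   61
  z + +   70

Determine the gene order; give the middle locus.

The two rarest classes, z + br and + fl +, are the double crossovers. Comparing them with the parentals, only the fl allele has switched, so fl is the middle locus and the order is z – fl – br.

fl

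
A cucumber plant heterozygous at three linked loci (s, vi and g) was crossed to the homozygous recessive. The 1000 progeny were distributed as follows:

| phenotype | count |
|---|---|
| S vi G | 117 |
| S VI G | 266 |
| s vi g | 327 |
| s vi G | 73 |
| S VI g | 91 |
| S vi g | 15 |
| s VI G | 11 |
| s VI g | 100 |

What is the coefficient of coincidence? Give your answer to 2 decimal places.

0.56

The two most frequent reciprocal classes, S VI G and s vi g, are the parental types, so the F1 was S VI G / s vi g.
The two rarest classes, s VI G and S vi g, are the double crossovers. Comparing them with the parentals, only the s allele has switched, so s is the middle locus and the order is vi – s – g.
vi–s: (217 + 26)/1000 = 0.2430; s–g: (164 + 26)/1000 = 0.1900.
Expected DCO frequency = 0.2430 × 0.1900 ≈ 0.04617; observed = 26/1000 ≈ 0.02600.
Coefficient of coincidence = 0.02600/0.04617 ≈ 0.56.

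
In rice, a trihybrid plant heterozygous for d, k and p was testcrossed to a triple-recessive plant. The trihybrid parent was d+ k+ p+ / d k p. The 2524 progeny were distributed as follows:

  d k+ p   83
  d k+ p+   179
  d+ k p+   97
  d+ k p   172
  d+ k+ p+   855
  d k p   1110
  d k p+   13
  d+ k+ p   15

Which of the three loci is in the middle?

p

The two rarest classes, d+ k+ p and d k p+, are the double crossovers. Comparing them with the parentals, only the p allele has switched, so p is the middle locus and the order is k – p – d.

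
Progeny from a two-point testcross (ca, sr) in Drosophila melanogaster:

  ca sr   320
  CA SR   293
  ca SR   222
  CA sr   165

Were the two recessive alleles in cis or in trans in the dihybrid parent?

The two most frequent classes are CA SR (293) and ca sr (320); these are the parental (non-recombinant) types.
So the F1 carried CA SR on one chromosome and ca sr on the other — the recessive alleles are on the same chromosome (cis / coupling).

cis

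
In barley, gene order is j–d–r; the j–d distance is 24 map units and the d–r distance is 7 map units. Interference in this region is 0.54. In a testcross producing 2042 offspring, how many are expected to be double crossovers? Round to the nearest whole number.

Map distances give recombination frequencies of 0.240 and 0.070 for the two intervals.
With interference 0.54 (so coincidence = 0.46), expected double-crossover frequency = 0.240 × 0.070 × 0.46 = 0.00773.
Expected number = 0.00773 × 2042 = 15.78 ≈ 16.

16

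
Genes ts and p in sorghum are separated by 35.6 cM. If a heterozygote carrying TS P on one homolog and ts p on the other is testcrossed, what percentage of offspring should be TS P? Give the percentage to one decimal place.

A map distance of 35.6 cM corresponds to a recombination frequency of 0.356.
The F1 is TS P / ts p, so TS P is a parental gamete class with expected frequency (1 − r)/2 = 0.644/2 = 0.3220.
That is 0.3220 = 32.2% of the progeny.

32.2%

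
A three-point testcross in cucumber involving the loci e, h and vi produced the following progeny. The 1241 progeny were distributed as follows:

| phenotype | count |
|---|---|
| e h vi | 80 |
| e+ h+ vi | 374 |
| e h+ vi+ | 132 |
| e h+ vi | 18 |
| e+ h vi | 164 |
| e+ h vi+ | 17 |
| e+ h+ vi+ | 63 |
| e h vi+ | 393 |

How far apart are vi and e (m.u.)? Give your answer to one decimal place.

14.3 m.u.

The two most frequent reciprocal classes, e+ h+ vi and e h vi+, are the parental types, so the F1 was e+ h+ vi / e h vi+.
The two rarest classes, e h+ vi and e+ h vi+, are the double crossovers. Comparing them with the parentals, only the e allele has switched, so e is the middle locus and the order is h – e – vi.
Crossovers in the e–vi interval produce the single-crossover classes e+ h+ vi+ and e h vi (63 + 80 = 143) plus the double crossovers (35).
RF(e–vi) = (143 + 35) / 1241 = 178/1241 = 0.1434 → 14.3 m.u.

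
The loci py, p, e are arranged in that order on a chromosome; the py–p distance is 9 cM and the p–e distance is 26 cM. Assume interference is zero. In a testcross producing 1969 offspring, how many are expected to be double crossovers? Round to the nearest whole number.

46

Map distances give recombination frequencies of 0.090 and 0.260 for the two intervals.
With no interference, expected double-crossover frequency = 0.090 × 0.260 = 0.02340.
Expected number = 0.02340 × 1969 = 46.07 ≈ 46.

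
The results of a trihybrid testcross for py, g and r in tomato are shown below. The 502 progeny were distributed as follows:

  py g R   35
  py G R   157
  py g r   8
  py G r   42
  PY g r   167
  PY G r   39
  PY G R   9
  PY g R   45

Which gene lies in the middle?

py

The two most frequent reciprocal classes, PY g r and py G R, are the parental types, so the F1 was PY g r / py G R.
The two rarest classes, py g r and PY G R, are the double crossovers. Comparing them with the parentals, only the py allele has switched, so py is the middle locus and the order is r – py – g.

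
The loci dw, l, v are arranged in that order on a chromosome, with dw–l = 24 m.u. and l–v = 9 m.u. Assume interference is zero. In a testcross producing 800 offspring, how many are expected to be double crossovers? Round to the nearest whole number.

17

Map distances give recombination frequencies of 0.240 and 0.090 for the two intervals.
With no interference, expected double-crossover frequency = 0.240 × 0.090 = 0.02160.
Expected number = 0.02160 × 800 = 17.28 ≈ 17.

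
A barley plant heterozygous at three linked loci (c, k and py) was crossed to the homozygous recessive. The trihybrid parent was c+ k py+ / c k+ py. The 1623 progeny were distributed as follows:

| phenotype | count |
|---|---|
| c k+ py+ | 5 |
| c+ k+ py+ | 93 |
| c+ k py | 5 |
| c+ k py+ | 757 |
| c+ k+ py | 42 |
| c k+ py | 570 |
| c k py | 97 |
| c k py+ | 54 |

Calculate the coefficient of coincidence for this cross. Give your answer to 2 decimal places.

The two rarest classes, c+ k py and c k+ py+, are the double crossovers. Comparing them with the parentals, only the py allele has switched, so py is the middle locus and the order is c – py – k.
c–py: (96 + 10)/1623 = 0.0653; py–k: (190 + 10)/1623 = 0.1232.
Expected DCO frequency = 0.0653 × 0.1232 ≈ 0.00804; observed = 10/1623 ≈ 0.00616.
Coefficient of coincidence = 0.00616/0.00804 ≈ 0.77.

0.77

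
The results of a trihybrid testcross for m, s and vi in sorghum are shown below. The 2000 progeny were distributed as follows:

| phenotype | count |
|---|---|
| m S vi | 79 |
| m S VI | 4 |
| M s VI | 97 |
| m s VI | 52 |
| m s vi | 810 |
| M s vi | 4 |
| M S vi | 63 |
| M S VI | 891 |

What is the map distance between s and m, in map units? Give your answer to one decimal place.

9.2 map units

The two most frequent reciprocal classes, M S VI and m s vi, are the parental types, so the F1 was M S VI / m s vi.
The two rarest classes, m S VI and M s vi, are the double crossovers. Comparing them with the parentals, only the m allele has switched, so m is the middle locus and the order is s – m – vi.
Crossovers in the s–m interval produce the single-crossover classes M s VI and m S vi (97 + 79 = 176) plus the double crossovers (8).
RF(s–m) = (176 + 8) / 2000 = 184/2000 = 0.0920 → 9.2 map units.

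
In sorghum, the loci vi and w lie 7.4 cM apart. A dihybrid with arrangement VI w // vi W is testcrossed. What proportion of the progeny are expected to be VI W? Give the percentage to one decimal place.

A map distance of 7.4 cM corresponds to a recombination frequency of 0.074.
The F1 is VI w / vi W, so VI W is a recombinant gamete class with expected frequency r/2 = 0.074/2 = 0.0370.
That is 0.0370 = 3.7% of the progeny.

3.7%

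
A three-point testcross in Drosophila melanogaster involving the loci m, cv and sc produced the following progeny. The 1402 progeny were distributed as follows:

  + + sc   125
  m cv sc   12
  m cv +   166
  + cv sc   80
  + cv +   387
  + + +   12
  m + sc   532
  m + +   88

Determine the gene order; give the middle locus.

cv

The two most frequent reciprocal classes, + cv + and m + sc, are the parental types, so the F1 was + cv + / m + sc.
The two rarest classes, + + + and m cv sc, are the double crossovers. Comparing them with the parentals, only the cv allele has switched, so cv is the middle locus and the order is m – cv – sc.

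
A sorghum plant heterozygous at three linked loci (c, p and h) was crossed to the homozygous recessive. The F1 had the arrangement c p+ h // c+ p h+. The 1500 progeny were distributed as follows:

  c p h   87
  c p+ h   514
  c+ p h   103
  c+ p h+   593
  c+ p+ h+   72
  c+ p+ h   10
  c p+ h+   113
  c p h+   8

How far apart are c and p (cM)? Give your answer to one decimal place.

11.8 cM

The two rarest classes, c+ p+ h and c p h+, are the double crossovers. Comparing them with the parentals, only the c allele has switched, so c is the middle locus and the order is h – c – p.
Crossovers in the c–p interval produce the single-crossover classes c p h and c+ p+ h+ (87 + 72 = 159) plus the double crossovers (18).
RF(c–p) = (159 + 18) / 1500 = 177/1500 = 0.1180 → 11.8 cM.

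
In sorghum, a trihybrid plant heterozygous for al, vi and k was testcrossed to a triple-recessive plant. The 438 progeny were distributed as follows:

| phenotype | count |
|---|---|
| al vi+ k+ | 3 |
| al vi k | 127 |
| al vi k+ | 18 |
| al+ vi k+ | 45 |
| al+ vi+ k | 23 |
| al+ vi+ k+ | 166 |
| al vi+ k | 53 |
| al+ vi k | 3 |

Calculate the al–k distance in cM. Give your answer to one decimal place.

The two most frequent reciprocal classes, al vi k and al+ vi+ k+, are the parental types, so the F1 was al vi k / al+ vi+ k+.
The two rarest classes, al+ vi k and al vi+ k+, are the double crossovers. Comparing them with the parentals, only the al allele has switched, so al is the middle locus and the order is vi – al – k.
Crossovers in the al–k interval produce the single-crossover classes al vi k+ and al+ vi+ k (18 + 23 = 41) plus the double crossovers (6).
RF(al–k) = (41 + 6) / 438 = 47/438 = 0.1073 → 10.7 cM.

10.7 cM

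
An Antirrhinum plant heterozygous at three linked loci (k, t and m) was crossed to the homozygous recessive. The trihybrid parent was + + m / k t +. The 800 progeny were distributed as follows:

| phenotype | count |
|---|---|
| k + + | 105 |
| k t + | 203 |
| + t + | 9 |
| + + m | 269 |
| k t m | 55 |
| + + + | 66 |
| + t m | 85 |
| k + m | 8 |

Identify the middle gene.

The two rarest classes, k + m and + t +, are the double crossovers. Comparing them with the parentals, only the k allele has switched, so k is the middle locus and the order is m – k – t.

k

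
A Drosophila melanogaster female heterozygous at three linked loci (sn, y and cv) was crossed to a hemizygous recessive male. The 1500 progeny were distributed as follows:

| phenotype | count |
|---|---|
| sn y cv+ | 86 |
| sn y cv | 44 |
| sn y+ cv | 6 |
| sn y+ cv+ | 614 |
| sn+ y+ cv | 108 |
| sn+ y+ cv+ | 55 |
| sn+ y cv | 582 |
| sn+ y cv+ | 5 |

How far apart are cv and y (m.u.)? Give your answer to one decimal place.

13.7 m.u.

The two most frequent reciprocal classes, sn y+ cv+ and sn+ y cv, are the parental types, so the F1 was sn y+ cv+ / sn+ y cv.
The two rarest classes, sn y+ cv and sn+ y cv+, are the double crossovers. Comparing them with the parentals, only the cv allele has switched, so cv is the middle locus and the order is sn – cv – y.
Crossovers in the cv–y interval produce the single-crossover classes sn y cv+ and sn+ y+ cv (86 + 108 = 194) plus the double crossovers (11).
RF(cv–y) = (194 + 11) / 1500 = 205/1500 = 0.1367 → 13.7 m.u.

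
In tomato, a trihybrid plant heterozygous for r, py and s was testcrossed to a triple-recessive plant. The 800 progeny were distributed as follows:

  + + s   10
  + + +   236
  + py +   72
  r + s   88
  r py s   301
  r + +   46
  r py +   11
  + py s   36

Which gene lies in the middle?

s

The two most frequent reciprocal classes, r py s and + + +, are the parental types, so the F1 was r py s / + + +.
The two rarest classes, r py + and + + s, are the double crossovers. Comparing them with the parentals, only the s allele has switched, so s is the middle locus and the order is py – s – r.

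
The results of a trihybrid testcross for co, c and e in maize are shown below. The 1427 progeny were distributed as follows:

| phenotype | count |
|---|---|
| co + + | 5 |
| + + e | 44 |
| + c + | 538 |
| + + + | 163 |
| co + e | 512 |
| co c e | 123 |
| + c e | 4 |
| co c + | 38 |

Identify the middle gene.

e

The two most frequent reciprocal classes, + c + and co + e, are the parental types, so the F1 was + c + / co + e.
The two rarest classes, + c e and co + +, are the double crossovers. Comparing them with the parentals, only the e allele has switched, so e is the middle locus and the order is co – e – c.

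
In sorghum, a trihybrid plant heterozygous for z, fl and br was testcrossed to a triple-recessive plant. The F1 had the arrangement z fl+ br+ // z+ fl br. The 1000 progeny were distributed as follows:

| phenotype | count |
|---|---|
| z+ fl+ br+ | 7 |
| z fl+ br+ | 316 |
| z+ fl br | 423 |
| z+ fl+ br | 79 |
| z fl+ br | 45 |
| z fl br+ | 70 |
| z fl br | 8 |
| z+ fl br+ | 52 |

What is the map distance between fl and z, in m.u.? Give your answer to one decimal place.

16.4 m.u.

The two rarest classes, z+ fl+ br+ and z fl br, are the double crossovers. Comparing them with the parentals, only the z allele has switched, so z is the middle locus and the order is fl – z – br.
Crossovers in the fl–z interval produce the single-crossover classes z fl br+ and z+ fl+ br (70 + 79 = 149) plus the double crossovers (15).
RF(fl–z) = (149 + 15) / 1000 = 164/1000 = 0.1640 → 16.4 m.u.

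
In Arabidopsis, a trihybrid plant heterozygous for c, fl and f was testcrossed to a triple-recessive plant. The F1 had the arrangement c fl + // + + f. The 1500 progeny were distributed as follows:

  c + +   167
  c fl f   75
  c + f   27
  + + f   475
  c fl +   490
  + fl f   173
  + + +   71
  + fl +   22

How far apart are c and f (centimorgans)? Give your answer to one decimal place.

13.0 centimorgans

The two rarest classes, + fl + and c + f, are the double crossovers. Comparing them with the parentals, only the c allele has switched, so c is the middle locus and the order is fl – c – f.
Crossovers in the c–f interval produce the single-crossover classes c fl f and + + + (75 + 71 = 146) plus the double crossovers (49).
RF(c–f) = (146 + 49) / 1500 = 195/1500 = 0.1300 → 13.0 centimorgans.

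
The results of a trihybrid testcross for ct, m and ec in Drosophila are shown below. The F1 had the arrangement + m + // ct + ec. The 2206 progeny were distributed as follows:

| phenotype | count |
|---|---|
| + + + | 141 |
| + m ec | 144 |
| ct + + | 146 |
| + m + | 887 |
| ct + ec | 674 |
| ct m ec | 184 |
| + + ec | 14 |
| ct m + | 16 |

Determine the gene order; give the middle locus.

ct

The two rarest classes, ct m + and + + ec, are the double crossovers. Comparing them with the parentals, only the ct allele has switched, so ct is the middle locus and the order is ec – ct – m.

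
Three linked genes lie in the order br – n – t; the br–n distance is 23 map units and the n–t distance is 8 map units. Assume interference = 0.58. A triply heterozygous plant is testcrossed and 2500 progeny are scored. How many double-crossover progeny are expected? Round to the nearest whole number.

19

Map distances give recombination frequencies of 0.230 and 0.080 for the two intervals.
With interference 0.58 (so coincidence = 0.42), expected double-crossover frequency = 0.230 × 0.080 × 0.42 = 0.00773.
Expected number = 0.00773 × 2500 = 19.32 ≈ 19.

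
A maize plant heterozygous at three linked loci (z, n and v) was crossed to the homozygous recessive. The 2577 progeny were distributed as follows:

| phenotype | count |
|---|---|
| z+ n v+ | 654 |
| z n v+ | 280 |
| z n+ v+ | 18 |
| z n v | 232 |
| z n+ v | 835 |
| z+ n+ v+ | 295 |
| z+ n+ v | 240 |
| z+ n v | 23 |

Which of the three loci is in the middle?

The two most frequent reciprocal classes, z+ n v+ and z n+ v, are the parental types, so the F1 was z+ n v+ / z n+ v.
The two rarest classes, z+ n v and z n+ v+, are the double crossovers. Comparing them with the parentals, only the v allele has switched, so v is the middle locus and the order is z – v – n.

v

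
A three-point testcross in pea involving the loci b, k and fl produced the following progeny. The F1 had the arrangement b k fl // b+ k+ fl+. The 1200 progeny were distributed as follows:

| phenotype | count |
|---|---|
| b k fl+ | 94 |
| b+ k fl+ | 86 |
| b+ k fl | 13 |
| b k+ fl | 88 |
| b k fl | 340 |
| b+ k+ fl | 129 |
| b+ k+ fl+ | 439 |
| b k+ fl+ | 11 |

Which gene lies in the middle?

The two rarest classes, b+ k fl and b k+ fl+, are the double crossovers. Comparing them with the parentals, only the b allele has switched, so b is the middle locus and the order is fl – b – k.

b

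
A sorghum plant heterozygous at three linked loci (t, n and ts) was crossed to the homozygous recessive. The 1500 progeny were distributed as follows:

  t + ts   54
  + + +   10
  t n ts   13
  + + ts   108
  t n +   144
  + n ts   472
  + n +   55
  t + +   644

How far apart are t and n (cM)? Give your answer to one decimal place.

The two most frequent reciprocal classes, + n ts and t + +, are the parental types, so the F1 was + n ts / t + +.
The two rarest classes, t n ts and + + +, are the double crossovers. Comparing them with the parentals, only the t allele has switched, so t is the middle locus and the order is n – t – ts.
Crossovers in the n–t interval produce the single-crossover classes + + ts and t n + (108 + 144 = 252) plus the double crossovers (23).
RF(n–t) = (252 + 23) / 1500 = 275/1500 = 0.1833 → 18.3 cM.

18.3 cM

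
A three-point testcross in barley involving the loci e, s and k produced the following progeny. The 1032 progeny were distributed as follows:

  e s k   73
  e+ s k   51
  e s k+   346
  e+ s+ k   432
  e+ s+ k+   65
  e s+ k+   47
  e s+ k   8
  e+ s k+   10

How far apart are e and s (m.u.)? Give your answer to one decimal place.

The two most frequent reciprocal classes, e s k+ and e+ s+ k, are the parental types, so the F1 was e s k+ / e+ s+ k.
The two rarest classes, e+ s k+ and e s+ k, are the double crossovers. Comparing them with the parentals, only the e allele has switched, so e is the middle locus and the order is k – e – s.
Crossovers in the e–s interval produce the single-crossover classes e s+ k+ and e+ s k (47 + 51 = 98) plus the double crossovers (18).
RF(e–s) = (98 + 18) / 1032 = 116/1032 = 0.1124 → 11.2 m.u.

11.2 m.u.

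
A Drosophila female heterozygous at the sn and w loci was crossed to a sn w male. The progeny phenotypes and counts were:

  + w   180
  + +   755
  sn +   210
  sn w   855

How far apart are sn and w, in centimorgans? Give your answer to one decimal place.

19.5 centimorgans

The two most frequent classes, + + (755) and sn w (855), are the parental types, so the F1 was + + / sn w.
The recombinant classes are + w and sn +: 180 + 210 = 390.
Recombination frequency = 390/2000 = 0.1950 ≈ 19.5%, i.e. 19.5 centimorgans.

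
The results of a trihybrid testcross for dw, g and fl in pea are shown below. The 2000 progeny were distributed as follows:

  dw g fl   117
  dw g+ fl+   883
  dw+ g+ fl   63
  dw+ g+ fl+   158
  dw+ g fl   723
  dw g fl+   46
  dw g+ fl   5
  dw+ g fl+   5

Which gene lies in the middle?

The two most frequent reciprocal classes, dw+ g fl and dw g+ fl+, are the parental types, so the F1 was dw+ g fl / dw g+ fl+.
The two rarest classes, dw+ g fl+ and dw g+ fl, are the double crossovers. Comparing them with the parentals, only the fl allele has switched, so fl is the middle locus and the order is g – fl – dw.

fl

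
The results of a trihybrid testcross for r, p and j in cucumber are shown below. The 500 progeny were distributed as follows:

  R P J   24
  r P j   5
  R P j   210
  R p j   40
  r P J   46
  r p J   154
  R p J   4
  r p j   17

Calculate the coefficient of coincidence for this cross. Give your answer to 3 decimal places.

0.947

The two most frequent reciprocal classes, r p J and R P j, are the parental types, so the F1 was r p J / R P j.
The two rarest classes, R p J and r P j, are the double crossovers. Comparing them with the parentals, only the r allele has switched, so r is the middle locus and the order is p – r – j.
p–r: (86 + 9)/500 = 0.1900; r–j: (41 + 9)/500 = 0.1000.
Expected DCO frequency = 0.1900 × 0.1000 ≈ 0.01900; observed = 9/500 ≈ 0.01800.
Coefficient of coincidence = 0.01800/0.01900 ≈ 0.947.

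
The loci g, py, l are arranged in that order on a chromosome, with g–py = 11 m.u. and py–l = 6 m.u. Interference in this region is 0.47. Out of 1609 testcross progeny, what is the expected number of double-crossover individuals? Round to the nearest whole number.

6

Map distances give recombination frequencies of 0.110 and 0.060 for the two intervals.
With interference 0.47 (so coincidence = 0.53), expected double-crossover frequency = 0.110 × 0.060 × 0.53 = 0.00350.
Expected number = 0.00350 × 1609 = 5.63 ≈ 6.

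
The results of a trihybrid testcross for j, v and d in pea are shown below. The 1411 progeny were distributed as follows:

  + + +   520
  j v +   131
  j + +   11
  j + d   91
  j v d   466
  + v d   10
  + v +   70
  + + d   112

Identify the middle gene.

The two most frequent reciprocal classes, + + + and j v d, are the parental types, so the F1 was + + + / j v d.
The two rarest classes, j + + and + v d, are the double crossovers. Comparing them with the parentals, only the j allele has switched, so j is the middle locus and the order is v – j – d.

j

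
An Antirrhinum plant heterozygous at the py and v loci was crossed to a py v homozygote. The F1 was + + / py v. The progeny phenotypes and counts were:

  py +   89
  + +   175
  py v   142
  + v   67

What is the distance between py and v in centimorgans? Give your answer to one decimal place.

33.0 centimorgans

The recombinant classes are + v and py +: 67 + 89 = 156.
Recombination frequency = 156/473 = 0.3298 ≈ 33.0%, i.e. 33.0 centimorgans.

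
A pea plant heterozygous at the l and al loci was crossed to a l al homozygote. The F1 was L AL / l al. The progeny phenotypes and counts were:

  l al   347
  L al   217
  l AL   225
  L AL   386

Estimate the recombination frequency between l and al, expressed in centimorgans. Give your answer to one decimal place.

The recombinant classes are L al and l AL: 217 + 225 = 442.
Recombination frequency = 442/1175 = 0.3762 ≈ 37.6%, i.e. 37.6 centimorgans.

37.6 centimorgans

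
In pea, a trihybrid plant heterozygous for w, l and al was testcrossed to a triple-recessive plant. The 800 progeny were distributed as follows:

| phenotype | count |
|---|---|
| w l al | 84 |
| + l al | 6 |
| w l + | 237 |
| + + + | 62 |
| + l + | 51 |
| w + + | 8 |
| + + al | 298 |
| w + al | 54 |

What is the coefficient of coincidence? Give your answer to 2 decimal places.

The two most frequent reciprocal classes, + + al and w l +, are the parental types, so the F1 was + + al / w l +.
The two rarest classes, + l al and w + +, are the double crossovers. Comparing them with the parentals, only the l allele has switched, so l is the middle locus and the order is w – l – al.
w–l: (105 + 14)/800 = 0.1487; l–al: (146 + 14)/800 = 0.2000.
Expected DCO frequency = 0.1487 × 0.2000 ≈ 0.02974; observed = 14/800 ≈ 0.01750.
Coefficient of coincidence = 0.01750/0.02974 ≈ 0.59.

0.59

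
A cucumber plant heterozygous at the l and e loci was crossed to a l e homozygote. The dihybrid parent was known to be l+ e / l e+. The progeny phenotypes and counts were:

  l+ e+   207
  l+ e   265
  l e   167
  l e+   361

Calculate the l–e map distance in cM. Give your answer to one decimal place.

The recombinant classes are l+ e+ and l e: 207 + 167 = 374.
Recombination frequency = 374/1000 = 0.3740 ≈ 37.4%, i.e. 37.4 cM.

37.4 cM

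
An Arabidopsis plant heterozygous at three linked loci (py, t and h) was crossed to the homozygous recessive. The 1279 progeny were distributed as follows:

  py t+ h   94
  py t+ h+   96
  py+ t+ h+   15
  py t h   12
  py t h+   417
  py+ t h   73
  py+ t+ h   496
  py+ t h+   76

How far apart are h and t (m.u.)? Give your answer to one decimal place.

The two most frequent reciprocal classes, py+ t+ h and py t h+, are the parental types, so the F1 was py+ t+ h / py t h+.
The two rarest classes, py+ t+ h+ and py t h, are the double crossovers. Comparing them with the parentals, only the h allele has switched, so h is the middle locus and the order is t – h – py.
Crossovers in the t–h interval produce the single-crossover classes py+ t h and py t+ h+ (73 + 96 = 169) plus the double crossovers (27).
RF(t–h) = (169 + 27) / 1279 = 196/1279 = 0.1532 → 15.3 m.u.

15.3 m.u.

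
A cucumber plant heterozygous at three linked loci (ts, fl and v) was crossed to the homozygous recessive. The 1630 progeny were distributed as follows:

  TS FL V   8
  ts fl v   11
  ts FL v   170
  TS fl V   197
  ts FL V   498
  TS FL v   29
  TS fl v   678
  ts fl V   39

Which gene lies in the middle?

The two most frequent reciprocal classes, TS fl v and ts FL V, are the parental types, so the F1 was TS fl v / ts FL V.
The two rarest classes, ts fl v and TS FL V, are the double crossovers. Comparing them with the parentals, only the ts allele has switched, so ts is the middle locus and the order is fl – ts – v.

ts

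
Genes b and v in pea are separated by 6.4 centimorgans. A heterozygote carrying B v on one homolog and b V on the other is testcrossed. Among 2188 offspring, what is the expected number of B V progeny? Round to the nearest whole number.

A map distance of 6.4 centimorgans corresponds to a recombination frequency of 0.064.
The F1 is B v / b V, so B V is a recombinant gamete class with expected frequency r/2 = 0.064/2 = 0.0320.
Expected number = 0.0320 × 2188 = 70.02 ≈ 70.

70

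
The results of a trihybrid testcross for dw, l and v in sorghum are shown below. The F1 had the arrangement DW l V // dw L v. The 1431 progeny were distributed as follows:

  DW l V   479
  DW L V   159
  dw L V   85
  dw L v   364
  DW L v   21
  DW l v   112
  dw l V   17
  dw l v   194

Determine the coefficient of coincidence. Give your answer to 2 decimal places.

The two rarest classes, dw l V and DW L v, are the double crossovers. Comparing them with the parentals, only the dw allele has switched, so dw is the middle locus and the order is l – dw – v.
l–dw: (353 + 38)/1431 = 0.2732; dw–v: (197 + 38)/1431 = 0.1642.
Expected DCO frequency = 0.2732 × 0.1642 ≈ 0.04486; observed = 38/1431 ≈ 0.02655.
Coefficient of coincidence = 0.02655/0.04486 ≈ 0.59.

0.59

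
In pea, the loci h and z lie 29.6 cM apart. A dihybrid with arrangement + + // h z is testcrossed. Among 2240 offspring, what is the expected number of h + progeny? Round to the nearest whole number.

332

A map distance of 29.6 cM corresponds to a recombination frequency of 0.296.
The F1 is + + / h z, so h + is a recombinant gamete class with expected frequency r/2 = 0.296/2 = 0.1480.
Expected number = 0.1480 × 2240 = 331.52 ≈ 332.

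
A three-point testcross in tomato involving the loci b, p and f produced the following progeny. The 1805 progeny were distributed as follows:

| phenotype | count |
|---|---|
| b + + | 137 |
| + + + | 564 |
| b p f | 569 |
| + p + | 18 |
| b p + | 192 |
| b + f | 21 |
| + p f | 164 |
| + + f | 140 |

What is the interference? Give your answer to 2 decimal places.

The two most frequent reciprocal classes, b p f and + + +, are the parental types, so the F1 was b p f / + + +.
The two rarest classes, b + f and + p +, are the double crossovers. Comparing them with the parentals, only the p allele has switched, so p is the middle locus and the order is f – p – b.
f–p: (332 + 39)/1805 = 0.2055; p–b: (301 + 39)/1805 = 0.1884.
Expected DCO frequency = 0.2055 × 0.1884 ≈ 0.03872; observed = 39/1805 ≈ 0.02161.
Coefficient of coincidence = 0.02161/0.03872 ≈ 0.56; interference = 1 − 0.56 = 0.44.

0.44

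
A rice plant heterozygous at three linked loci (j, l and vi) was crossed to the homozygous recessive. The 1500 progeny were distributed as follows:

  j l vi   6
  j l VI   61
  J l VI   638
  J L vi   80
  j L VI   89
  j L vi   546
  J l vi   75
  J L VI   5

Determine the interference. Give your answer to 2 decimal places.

The two most frequent reciprocal classes, j L vi and J l VI, are the parental types, so the F1 was j L vi / J l VI.
The two rarest classes, j l vi and J L VI, are the double crossovers. Comparing them with the parentals, only the l allele has switched, so l is the middle locus and the order is j – l – vi.
j–l: (141 + 11)/1500 = 0.1013; l–vi: (164 + 11)/1500 = 0.1167.
Expected DCO frequency = 0.1013 × 0.1167 ≈ 0.01182; observed = 11/1500 ≈ 0.00733.
Coefficient of coincidence = 0.00733/0.01182 ≈ 0.62; interference = 1 − 0.62 = 0.38.

0.38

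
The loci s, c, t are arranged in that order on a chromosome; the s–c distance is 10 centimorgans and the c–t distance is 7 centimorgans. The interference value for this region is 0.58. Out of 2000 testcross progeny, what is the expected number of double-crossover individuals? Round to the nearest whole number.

6

Map distances give recombination frequencies of 0.100 and 0.070 for the two intervals.
With interference 0.58 (so coincidence = 0.42), expected double-crossover frequency = 0.100 × 0.070 × 0.42 = 0.00294.
Expected number = 0.00294 × 2000 = 5.88 ≈ 6.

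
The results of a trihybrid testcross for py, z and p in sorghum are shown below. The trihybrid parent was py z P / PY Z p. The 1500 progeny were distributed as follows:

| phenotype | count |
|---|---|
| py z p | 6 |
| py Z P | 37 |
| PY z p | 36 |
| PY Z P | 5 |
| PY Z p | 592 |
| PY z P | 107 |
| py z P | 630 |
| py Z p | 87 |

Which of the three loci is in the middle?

The two rarest classes, py z p and PY Z P, are the double crossovers. Comparing them with the parentals, only the p allele has switched, so p is the middle locus and the order is z – p – py.

p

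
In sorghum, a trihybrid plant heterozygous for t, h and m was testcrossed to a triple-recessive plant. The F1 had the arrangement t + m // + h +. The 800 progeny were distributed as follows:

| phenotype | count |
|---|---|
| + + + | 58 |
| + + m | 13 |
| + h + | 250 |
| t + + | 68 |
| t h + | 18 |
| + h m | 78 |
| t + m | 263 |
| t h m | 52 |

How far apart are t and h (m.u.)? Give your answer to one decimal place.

The two rarest classes, + + m and t h +, are the double crossovers. Comparing them with the parentals, only the t allele has switched, so t is the middle locus and the order is h – t – m.
Crossovers in the h–t interval produce the single-crossover classes t h m and + + + (52 + 58 = 110) plus the double crossovers (31).
RF(h–t) = (110 + 31) / 800 = 141/800 = 0.1762 → 17.6 m.u.

17.6 m.u.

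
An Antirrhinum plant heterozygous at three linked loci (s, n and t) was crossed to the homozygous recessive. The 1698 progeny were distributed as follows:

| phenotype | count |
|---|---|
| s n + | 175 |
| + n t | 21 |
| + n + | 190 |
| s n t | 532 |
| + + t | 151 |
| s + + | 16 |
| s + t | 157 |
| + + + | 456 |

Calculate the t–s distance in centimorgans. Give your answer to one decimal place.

21.4 centimorgans

The two most frequent reciprocal classes, + + + and s n t, are the parental types, so the F1 was + + + / s n t.
The two rarest classes, s + + and + n t, are the double crossovers. Comparing them with the parentals, only the s allele has switched, so s is the middle locus and the order is n – s – t.
Crossovers in the s–t interval produce the single-crossover classes + + t and s n + (151 + 175 = 326) plus the double crossovers (37).
RF(s–t) = (326 + 37) / 1698 = 363/1698 = 0.2138 → 21.4 centimorgans.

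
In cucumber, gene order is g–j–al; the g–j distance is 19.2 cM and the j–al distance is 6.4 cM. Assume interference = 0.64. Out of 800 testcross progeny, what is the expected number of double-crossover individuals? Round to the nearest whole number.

4

Map distances give recombination frequencies of 0.192 and 0.064 for the two intervals.
With interference 0.64 (so coincidence = 0.36), expected double-crossover frequency = 0.192 × 0.064 × 0.36 = 0.00442.
Expected number = 0.00442 × 800 = 3.54 ≈ 4.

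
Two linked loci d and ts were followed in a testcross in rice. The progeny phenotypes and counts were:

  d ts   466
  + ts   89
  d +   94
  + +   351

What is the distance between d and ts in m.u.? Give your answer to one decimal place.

The two most frequent classes, + + (351) and d ts (466), are the parental types, so the F1 was + + / d ts.
The recombinant classes are + ts and d +: 89 + 94 = 183.
Recombination frequency = 183/1000 = 0.1830 ≈ 18.3%, i.e. 18.3 m.u.

18.3 m.u.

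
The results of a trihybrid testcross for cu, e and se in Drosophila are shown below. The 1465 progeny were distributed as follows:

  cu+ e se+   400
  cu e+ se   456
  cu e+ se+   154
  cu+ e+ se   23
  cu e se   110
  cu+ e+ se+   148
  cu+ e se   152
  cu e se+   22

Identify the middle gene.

cu

The two most frequent reciprocal classes, cu e+ se and cu+ e se+, are the parental types, so the F1 was cu e+ se / cu+ e se+.
The two rarest classes, cu+ e+ se and cu e se+, are the double crossovers. Comparing them with the parentals, only the cu allele has switched, so cu is the middle locus and the order is se – cu – e.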